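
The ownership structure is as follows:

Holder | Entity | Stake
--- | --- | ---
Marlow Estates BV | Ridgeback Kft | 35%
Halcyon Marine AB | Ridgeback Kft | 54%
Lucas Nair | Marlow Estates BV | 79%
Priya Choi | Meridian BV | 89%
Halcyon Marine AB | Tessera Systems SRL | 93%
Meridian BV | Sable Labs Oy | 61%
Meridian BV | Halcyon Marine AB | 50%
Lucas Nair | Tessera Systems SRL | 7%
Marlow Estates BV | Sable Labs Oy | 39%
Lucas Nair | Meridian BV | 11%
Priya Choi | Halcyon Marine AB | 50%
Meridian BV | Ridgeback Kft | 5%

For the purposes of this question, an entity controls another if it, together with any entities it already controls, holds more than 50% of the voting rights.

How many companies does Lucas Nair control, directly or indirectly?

Lucas holds 79% of Marlow, so Lucas controls Marlow.
No other company's threshold is met.
Lucas controls 1 company.

1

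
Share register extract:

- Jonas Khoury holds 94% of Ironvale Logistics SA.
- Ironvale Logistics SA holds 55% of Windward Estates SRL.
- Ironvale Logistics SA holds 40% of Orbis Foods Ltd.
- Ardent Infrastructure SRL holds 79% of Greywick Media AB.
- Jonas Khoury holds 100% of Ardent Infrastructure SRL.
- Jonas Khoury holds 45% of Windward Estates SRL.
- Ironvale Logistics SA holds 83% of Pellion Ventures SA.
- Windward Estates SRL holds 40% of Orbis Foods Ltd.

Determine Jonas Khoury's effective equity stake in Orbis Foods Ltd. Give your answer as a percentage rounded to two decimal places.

Jonas reaches Orbis along 3 paths.
Via Ironvale: 94% × 40% = 37.6%.
Via Windward: 45% × 40% = 18%.
Via Ironvale → Windward: 94% × 55% × 40% = 20.68%.
Total: 37.6% + 18% + 20.68% = 76.28%.

76.28%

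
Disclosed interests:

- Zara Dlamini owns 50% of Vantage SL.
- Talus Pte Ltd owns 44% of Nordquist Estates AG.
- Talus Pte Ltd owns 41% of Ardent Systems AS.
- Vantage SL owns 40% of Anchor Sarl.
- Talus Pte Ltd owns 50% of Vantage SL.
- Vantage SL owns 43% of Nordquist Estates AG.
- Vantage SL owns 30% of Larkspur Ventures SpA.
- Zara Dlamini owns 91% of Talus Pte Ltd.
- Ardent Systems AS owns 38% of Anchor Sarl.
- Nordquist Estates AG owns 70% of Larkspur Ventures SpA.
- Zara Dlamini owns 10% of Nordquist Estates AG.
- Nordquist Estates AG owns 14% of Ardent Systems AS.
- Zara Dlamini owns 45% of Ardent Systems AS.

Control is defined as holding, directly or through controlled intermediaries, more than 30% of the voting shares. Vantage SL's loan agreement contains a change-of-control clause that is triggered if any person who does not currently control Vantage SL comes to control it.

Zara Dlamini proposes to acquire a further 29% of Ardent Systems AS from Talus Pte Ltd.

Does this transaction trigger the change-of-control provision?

The purchase adds only to Zara's holdings (Talus's stake shrinks), so Zara is the only person who could newly come to control Vantage.
Zara holds 91% of Talus, so Zara controls Talus.
Zara and Talus together hold 50% + 50% = 100% of Vantage, so Zara controls Vantage.
So Zara already controls Vantage before the transaction.
After the purchase, Zara's direct stake in Ardent rises to 45% + 29% = 74%, and Talus's stake falls to 12%.
Zara controlled Vantage already, so this is not a new person acquiring control; every other person's position is unchanged or reduced.
No new person acquires control, so the clause is not triggered.

No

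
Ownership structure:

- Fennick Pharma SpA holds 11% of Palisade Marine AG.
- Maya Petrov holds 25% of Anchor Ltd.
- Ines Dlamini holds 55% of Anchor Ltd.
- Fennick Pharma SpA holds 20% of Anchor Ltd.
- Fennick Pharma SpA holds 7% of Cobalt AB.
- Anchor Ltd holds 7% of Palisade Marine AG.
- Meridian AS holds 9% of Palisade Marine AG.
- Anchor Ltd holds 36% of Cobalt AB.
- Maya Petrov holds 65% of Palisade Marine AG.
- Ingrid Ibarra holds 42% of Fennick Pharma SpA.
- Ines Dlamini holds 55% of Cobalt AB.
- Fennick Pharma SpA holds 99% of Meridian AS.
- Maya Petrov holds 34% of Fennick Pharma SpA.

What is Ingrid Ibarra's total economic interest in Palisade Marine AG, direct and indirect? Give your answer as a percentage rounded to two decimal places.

Ingrid reaches Palisade along 3 paths.
Via Fennick → Meridian: 42% × 99% × 9% = 3.7422%.
Via Fennick: 42% × 11% = 4.62%.
Via Fennick → Anchor: 42% × 20% × 7% = 0.588%.
Total: 3.7422% + 4.62% + 0.588% = 8.9502%.
Rounded: 8.95%.

8.95%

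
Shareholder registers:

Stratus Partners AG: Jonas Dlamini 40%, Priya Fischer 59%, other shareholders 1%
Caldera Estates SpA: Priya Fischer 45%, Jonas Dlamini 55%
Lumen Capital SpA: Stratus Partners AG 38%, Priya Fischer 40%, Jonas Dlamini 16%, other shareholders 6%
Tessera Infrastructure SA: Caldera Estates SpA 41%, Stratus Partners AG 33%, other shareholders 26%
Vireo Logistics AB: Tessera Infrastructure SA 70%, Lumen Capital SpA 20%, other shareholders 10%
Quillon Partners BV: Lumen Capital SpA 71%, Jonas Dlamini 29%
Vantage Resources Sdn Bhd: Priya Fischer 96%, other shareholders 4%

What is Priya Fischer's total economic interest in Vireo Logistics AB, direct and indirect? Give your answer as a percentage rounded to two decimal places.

39.03%

Priya reaches Vireo along 4 paths.
Via Caldera → Tessera: 45% × 41% × 70% = 12.915%.
Via Stratus → Tessera: 59% × 33% × 70% = 13.629%.
Via Stratus → Lumen: 59% × 38% × 20% = 4.484%.
Via Lumen: 40% × 20% = 8%.
Total: 12.915% + 13.629% + 4.484% + 8% = 39.028%.
Rounded: 39.03%.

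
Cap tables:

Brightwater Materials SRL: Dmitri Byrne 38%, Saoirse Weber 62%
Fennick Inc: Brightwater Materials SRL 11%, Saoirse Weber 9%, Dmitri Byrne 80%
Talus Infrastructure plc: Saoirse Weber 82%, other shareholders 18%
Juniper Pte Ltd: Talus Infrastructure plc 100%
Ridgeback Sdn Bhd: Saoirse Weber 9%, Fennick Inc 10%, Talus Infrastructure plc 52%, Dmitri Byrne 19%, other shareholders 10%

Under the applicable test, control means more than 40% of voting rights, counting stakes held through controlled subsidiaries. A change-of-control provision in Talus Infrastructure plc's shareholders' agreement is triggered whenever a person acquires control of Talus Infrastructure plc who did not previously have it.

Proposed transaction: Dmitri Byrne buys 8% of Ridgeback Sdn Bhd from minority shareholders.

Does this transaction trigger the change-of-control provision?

The purchase changes only Dmitri's holdings, so Dmitri is the only person who could newly come to control Talus.
Dmitri holds 80% of Fennick, so Dmitri controls Fennick.
Neither Dmitri nor any entity Dmitri controls holds any voting interest in Talus.
So before the transaction, Dmitri does not control Talus.
After the purchase, Dmitri's direct stake in Ridgeback rises to 19% + 8% = 27%.
Dmitri's side now holds 10% + 27% = 37% of Ridgeback, not > 40%, so Dmitri still does not control Ridgeback.
After the transaction, neither Dmitri nor any entity Dmitri controls holds a voting interest in Talus, so Dmitri still does not control it.
No new person acquires control, so the clause is not triggered.

No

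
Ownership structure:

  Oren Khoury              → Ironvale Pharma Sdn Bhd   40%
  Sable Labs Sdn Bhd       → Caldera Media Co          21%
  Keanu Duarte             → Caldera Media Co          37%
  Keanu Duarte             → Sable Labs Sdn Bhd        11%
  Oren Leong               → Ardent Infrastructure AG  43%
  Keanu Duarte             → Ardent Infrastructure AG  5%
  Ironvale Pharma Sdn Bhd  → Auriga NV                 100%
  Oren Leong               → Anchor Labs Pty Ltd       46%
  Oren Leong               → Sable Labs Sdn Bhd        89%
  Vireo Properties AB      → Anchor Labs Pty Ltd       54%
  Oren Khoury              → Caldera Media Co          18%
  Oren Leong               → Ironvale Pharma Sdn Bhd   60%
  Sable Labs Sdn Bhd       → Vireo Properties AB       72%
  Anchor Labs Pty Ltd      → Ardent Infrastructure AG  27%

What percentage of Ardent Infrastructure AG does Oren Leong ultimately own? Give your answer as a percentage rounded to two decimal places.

64.76%

Oren Leong reaches Ardent along 3 paths.
Direct stake: 43% = 43%.
Via Anchor: 46% × 27% = 12.42%.
Via Sable → Vireo → Anchor: 89% × 72% × 54% × 27% = 9.342864%.
Total: 43% + 12.42% + 9.342864% = 64.762864%.
Rounded: 64.76%.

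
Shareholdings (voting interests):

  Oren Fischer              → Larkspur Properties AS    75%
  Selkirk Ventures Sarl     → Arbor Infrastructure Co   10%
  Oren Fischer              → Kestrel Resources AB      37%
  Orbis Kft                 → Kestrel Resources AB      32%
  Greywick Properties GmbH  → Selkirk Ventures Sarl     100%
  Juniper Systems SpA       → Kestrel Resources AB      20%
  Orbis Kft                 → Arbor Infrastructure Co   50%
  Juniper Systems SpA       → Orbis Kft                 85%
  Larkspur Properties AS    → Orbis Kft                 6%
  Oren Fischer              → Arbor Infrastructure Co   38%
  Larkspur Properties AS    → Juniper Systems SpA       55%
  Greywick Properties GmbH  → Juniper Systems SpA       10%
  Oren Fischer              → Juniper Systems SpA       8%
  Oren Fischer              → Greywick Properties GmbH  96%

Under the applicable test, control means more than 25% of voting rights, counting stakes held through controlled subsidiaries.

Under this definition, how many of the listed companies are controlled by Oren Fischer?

Oren holds 96% of Greywick, so Oren controls Greywick.
Oren holds 75% of Larkspur, so Oren controls Larkspur.
Oren and Greywick and Larkspur together hold 8% + 10% + 55% = 73% of Juniper, so Oren controls Juniper.
Greywick holds 100% of Selkirk, so Oren controls Selkirk.
Juniper and Larkspur together hold 85% + 6% = 91% of Orbis, so Oren controls Orbis.
Orbis and Oren and Juniper together hold 32% + 37% + 20% = 89% of Kestrel, so Oren controls Kestrel.
Orbis and Oren and Selkirk together hold 50% + 38% + 10% = 98% of Arbor, so Oren controls Arbor.
Oren controls 7 companies.

7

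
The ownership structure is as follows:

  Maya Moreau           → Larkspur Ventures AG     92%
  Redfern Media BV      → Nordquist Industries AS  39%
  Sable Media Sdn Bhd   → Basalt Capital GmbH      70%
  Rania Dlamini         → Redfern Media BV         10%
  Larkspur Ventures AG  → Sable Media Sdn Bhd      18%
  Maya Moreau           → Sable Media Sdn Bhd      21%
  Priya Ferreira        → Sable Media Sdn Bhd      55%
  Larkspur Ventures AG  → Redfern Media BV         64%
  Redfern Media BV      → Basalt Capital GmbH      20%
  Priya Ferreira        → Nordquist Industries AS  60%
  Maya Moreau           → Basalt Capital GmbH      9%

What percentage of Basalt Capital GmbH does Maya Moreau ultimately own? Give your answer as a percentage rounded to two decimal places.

Maya reaches Basalt along 4 paths.
Via Larkspur → Redfern: 92% × 64% × 20% = 11.776%.
Via Sable: 21% × 70% = 14.7%.
Via Larkspur → Sable: 92% × 18% × 70% = 11.592%.
Direct stake: 9% = 9%.
Total: 11.776% + 14.7% + 11.592% + 9% = 47.068%.
Rounded: 47.07%.

47.07%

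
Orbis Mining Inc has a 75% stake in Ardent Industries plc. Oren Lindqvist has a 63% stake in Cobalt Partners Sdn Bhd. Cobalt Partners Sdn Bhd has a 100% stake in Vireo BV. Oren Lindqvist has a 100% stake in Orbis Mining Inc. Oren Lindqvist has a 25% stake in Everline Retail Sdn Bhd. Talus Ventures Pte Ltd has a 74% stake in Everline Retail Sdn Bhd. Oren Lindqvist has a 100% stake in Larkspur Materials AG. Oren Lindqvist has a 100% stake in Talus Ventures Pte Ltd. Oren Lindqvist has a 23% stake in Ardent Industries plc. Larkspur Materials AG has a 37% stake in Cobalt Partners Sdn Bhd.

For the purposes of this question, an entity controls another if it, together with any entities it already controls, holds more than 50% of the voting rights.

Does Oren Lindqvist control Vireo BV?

Yes

Oren holds 100% of Larkspur, so Oren controls Larkspur.
Oren and Larkspur together hold 63% + 37% = 100% of Cobalt, so Oren controls Cobalt.
Cobalt holds 100% of Vireo, so Oren controls Vireo.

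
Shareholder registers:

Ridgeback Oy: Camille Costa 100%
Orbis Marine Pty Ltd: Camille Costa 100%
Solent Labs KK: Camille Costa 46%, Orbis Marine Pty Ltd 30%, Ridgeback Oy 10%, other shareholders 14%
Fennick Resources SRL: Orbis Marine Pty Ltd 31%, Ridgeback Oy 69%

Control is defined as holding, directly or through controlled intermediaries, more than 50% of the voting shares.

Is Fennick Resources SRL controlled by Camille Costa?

Camille holds 100% of Orbis, so Camille controls Orbis.
Camille holds 100% of Ridgeback, so Camille controls Ridgeback.
Orbis and Ridgeback together hold 31% + 69% = 100% of Fennick, so Camille controls Fennick.

Yes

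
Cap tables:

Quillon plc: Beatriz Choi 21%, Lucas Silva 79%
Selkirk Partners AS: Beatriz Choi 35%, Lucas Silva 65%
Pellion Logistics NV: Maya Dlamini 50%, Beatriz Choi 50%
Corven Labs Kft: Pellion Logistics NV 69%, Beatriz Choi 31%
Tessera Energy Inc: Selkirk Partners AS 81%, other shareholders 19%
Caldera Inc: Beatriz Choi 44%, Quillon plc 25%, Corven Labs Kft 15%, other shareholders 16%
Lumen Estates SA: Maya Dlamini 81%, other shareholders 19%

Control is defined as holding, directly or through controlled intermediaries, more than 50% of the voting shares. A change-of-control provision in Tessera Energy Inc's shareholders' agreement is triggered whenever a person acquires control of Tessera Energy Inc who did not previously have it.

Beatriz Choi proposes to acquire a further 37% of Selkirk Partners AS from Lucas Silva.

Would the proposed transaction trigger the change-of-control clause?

The purchase adds only to Beatriz's holdings (Lucas's stake shrinks), so Beatriz is the only person who could newly come to control Tessera.
Beatriz's largest direct stake is 50% in Pellion, which does not meet the threshold, so Beatriz controls no company.
Neither Beatriz nor any entity Beatriz controls holds any voting interest in Tessera.
So before the transaction, Beatriz does not control Tessera.
After the purchase, Beatriz's direct stake in Selkirk rises to 35% + 37% = 72%, and Lucas's stake falls to 28%.
Beatriz holds 72% of Selkirk, so Beatriz controls Selkirk.
Selkirk holds 81% of Tessera, so Beatriz controls Tessera.
Beatriz did not control Tessera before and does after, so the clause is triggered.

Yes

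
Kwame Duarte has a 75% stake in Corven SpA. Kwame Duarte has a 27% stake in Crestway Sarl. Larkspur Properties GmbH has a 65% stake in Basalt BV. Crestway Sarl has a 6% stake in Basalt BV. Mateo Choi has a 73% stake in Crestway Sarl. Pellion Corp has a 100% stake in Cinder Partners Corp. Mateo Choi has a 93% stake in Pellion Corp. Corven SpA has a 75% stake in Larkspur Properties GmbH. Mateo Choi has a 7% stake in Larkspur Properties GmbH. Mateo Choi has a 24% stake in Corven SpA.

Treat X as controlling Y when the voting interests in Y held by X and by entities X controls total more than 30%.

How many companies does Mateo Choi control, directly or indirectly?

3

Mateo holds 73% of Crestway, so Mateo controls Crestway.
Mateo holds 93% of Pellion, so Mateo controls Pellion.
Pellion holds 100% of Cinder, so Mateo controls Cinder.
No other company's threshold is met.
Mateo controls 3 companies.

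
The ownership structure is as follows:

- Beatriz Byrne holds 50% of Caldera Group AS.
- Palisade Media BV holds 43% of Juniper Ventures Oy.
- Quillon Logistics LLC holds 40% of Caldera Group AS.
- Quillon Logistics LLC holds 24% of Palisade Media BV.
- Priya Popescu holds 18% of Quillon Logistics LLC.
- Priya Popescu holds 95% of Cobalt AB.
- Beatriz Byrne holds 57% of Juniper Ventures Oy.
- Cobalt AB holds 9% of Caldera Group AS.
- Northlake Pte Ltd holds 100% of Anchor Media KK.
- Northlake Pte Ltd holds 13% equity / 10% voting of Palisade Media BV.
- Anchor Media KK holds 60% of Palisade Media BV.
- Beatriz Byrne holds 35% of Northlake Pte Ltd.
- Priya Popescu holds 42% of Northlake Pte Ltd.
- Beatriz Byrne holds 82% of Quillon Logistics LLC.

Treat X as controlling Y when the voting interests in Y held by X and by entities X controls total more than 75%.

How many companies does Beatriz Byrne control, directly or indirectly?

Beatriz holds 82% of Quillon, so Beatriz controls Quillon.
Beatriz and Quillon together hold 50% + 40% = 90% of Caldera, so Beatriz controls Caldera.
No other company's threshold is met.
Beatriz controls 2 companies.

2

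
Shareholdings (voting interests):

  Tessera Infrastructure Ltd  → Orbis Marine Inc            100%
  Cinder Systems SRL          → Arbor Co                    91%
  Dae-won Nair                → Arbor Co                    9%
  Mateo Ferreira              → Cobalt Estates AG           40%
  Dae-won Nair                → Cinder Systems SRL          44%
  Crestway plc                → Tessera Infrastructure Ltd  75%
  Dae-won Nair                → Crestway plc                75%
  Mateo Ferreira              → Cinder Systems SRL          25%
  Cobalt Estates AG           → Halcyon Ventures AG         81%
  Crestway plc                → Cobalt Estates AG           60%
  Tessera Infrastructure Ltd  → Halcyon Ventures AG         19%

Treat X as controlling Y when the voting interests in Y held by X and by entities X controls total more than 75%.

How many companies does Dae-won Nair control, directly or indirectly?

Dae-won's largest direct stake is 75% in Crestway, which does not meet the threshold.
Dae-won controls 0 companies.

0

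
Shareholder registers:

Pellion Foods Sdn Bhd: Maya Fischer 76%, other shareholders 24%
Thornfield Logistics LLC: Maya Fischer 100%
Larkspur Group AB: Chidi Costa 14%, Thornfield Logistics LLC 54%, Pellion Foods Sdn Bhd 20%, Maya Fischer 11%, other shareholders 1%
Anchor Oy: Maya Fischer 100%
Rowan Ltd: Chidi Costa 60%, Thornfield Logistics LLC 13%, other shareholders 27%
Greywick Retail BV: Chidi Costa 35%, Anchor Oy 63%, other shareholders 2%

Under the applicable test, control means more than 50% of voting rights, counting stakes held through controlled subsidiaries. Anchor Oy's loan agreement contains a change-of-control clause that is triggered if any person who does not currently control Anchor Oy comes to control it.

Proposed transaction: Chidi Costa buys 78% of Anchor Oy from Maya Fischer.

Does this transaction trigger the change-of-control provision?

Yes

The purchase adds only to Chidi's holdings (Maya's stake shrinks), so Chidi is the only person who could newly come to control Anchor.
Chidi holds 60% of Rowan, so Chidi controls Rowan.
Neither Chidi nor any entity Chidi controls holds any voting interest in Anchor.
So before the transaction, Chidi does not control Anchor.
After the purchase, Chidi holds 78% of Anchor directly, and Maya's stake falls to 22%.
Chidi holds 78% of Anchor, so Chidi controls Anchor.
Chidi did not control Anchor before and does after, so the clause is triggered.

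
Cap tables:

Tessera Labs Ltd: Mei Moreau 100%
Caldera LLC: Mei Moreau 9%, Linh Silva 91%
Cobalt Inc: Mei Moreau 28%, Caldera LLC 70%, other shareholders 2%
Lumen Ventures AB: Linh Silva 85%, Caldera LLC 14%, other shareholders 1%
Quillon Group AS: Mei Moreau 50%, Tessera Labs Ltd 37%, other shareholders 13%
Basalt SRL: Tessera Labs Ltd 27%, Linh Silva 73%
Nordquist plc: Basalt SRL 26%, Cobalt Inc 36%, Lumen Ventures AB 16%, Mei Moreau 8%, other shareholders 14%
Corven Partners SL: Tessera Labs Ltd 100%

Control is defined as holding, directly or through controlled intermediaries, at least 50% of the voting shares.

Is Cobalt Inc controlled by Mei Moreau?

Mei holds 100% of Tessera, so Mei controls Tessera.
Mei and Tessera together hold 50% + 37% = 87% of Quillon, so Mei controls Quillon.
Tessera holds 100% of Corven, so Mei controls Corven.
In Cobalt, Mei's side holds only 28%, not ≥ 50%.
So Mei does not control Cobalt.

No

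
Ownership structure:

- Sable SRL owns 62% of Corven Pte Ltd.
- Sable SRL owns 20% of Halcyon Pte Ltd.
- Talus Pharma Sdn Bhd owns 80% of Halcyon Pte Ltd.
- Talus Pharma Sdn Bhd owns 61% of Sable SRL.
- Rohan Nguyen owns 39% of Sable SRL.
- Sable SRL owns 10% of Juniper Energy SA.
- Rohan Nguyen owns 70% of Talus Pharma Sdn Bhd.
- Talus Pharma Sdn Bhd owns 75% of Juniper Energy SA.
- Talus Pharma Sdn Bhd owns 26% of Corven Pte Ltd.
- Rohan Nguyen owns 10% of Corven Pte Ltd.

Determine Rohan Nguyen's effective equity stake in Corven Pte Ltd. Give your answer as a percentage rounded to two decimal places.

78.85%

Rohan reaches Corven along 4 paths.
Via Sable: 39% × 62% = 24.18%.
Via Talus → Sable: 70% × 61% × 62% = 26.474%.
Direct stake: 10% = 10%.
Via Talus: 70% × 26% = 18.2%.
Total: 24.18% + 26.474% + 10% + 18.2% = 78.854%.
Rounded: 78.85%.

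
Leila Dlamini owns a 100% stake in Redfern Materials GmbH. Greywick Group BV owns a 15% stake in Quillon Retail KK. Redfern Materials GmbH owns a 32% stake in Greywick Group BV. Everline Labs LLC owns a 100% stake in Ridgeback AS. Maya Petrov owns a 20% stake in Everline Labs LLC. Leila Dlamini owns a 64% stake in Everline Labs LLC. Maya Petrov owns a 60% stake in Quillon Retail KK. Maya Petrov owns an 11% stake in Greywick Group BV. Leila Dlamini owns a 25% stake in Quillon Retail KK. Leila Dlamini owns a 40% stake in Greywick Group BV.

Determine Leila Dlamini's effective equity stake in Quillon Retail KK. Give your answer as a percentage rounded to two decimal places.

Leila reaches Quillon along 3 paths.
Via Redfern → Greywick: 100% × 32% × 15% = 4.8%.
Via Greywick: 40% × 15% = 6%.
Direct stake: 25% = 25%.
Total: 4.8% + 6% + 25% = 35.8%.
Rounded: 35.80%.

35.80%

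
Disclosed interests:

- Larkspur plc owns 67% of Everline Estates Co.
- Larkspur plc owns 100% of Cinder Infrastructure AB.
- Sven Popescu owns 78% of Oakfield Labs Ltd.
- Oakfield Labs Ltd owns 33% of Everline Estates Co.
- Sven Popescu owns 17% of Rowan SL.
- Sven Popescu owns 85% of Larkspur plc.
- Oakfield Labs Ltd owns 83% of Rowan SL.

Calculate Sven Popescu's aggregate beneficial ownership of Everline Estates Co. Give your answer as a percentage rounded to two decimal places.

Sven reaches Everline along 2 paths.
Via Oakfield: 78% × 33% = 25.74%.
Via Larkspur: 85% × 67% = 56.95%.
Total: 25.74% + 56.95% = 82.69%.

82.69%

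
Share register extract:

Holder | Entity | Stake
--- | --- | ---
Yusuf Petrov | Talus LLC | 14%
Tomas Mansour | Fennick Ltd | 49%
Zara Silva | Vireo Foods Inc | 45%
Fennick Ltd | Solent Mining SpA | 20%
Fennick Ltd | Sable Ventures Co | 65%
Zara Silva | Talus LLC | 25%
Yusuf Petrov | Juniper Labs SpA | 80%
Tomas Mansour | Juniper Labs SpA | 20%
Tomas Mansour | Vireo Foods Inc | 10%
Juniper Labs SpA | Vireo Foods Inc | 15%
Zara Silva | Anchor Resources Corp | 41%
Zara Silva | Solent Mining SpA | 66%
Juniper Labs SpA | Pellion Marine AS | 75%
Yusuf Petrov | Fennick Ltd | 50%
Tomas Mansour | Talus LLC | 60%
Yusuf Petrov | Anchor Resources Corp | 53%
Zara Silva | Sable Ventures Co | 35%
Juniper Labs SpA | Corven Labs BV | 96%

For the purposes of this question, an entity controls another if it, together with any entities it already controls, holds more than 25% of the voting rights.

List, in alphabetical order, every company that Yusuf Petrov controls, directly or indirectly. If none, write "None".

Yusuf holds 50% of Fennick, so Yusuf controls Fennick.
Yusuf holds 80% of Juniper, so Yusuf controls Juniper.
Juniper holds 75% of Pellion, so Yusuf controls Pellion.
Juniper holds 96% of Corven, so Yusuf controls Corven.
Fennick holds 65% of Sable, so Yusuf controls Sable.
Yusuf holds 53% of Anchor, so Yusuf controls Anchor.
No other company's threshold is met.

Anchor Resources Corp, Corven Labs BV, Fennick Ltd, Juniper Labs SpA, Pellion Marine AS, Sable Ventures Co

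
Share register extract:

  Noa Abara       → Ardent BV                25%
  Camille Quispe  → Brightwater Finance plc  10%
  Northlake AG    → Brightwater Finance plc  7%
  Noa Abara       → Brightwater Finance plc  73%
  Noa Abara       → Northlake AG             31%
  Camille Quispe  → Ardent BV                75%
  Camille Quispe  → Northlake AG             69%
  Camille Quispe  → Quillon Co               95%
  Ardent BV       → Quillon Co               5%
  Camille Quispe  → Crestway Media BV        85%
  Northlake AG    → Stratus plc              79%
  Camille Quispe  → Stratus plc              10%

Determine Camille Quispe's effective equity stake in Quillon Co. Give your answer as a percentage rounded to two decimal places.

Camille reaches Quillon along 2 paths.
Direct stake: 95% = 95%.
Via Ardent: 75% × 5% = 3.75%.
Total: 95% + 3.75% = 98.75%.

98.75%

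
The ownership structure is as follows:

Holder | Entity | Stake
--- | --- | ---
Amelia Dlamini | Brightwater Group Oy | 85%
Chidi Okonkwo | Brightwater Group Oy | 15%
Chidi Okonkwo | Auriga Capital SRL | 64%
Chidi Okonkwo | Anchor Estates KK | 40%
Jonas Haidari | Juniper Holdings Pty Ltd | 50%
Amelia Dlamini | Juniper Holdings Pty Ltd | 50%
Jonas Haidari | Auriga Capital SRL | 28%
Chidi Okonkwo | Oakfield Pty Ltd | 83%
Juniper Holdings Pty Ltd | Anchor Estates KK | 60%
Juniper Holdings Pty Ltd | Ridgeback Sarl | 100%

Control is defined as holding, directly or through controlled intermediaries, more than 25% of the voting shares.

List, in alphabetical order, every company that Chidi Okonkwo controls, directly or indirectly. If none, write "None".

Anchor Estates KK, Auriga Capital SRL, Oakfield Pty Ltd

Chidi holds 64% of Auriga, so Chidi controls Auriga.
Chidi holds 83% of Oakfield, so Chidi controls Oakfield.
Chidi holds 40% of Anchor, so Chidi controls Anchor.
No other company's threshold is met.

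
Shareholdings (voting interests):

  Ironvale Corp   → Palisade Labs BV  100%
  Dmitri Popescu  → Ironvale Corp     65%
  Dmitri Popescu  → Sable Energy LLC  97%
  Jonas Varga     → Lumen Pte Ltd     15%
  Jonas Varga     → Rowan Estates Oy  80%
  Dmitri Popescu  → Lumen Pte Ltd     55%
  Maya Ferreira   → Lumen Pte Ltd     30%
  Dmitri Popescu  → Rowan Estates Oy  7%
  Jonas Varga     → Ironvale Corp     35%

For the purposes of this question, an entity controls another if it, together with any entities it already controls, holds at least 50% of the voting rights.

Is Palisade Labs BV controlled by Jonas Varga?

No

Jonas holds 80% of Rowan, so Jonas controls Rowan.
Neither Jonas nor any entity Jonas controls holds any voting interest in Palisade.
So Jonas does not control Palisade.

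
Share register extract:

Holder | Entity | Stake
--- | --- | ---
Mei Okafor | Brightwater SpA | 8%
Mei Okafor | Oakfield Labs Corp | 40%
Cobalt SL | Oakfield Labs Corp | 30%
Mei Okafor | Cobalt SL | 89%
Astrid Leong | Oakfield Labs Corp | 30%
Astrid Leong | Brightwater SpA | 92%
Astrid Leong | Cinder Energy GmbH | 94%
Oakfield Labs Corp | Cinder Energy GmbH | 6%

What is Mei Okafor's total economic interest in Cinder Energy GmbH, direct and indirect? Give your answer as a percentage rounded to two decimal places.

4.00%

Mei reaches Cinder along 2 paths.
Via Oakfield: 40% × 6% = 2.4%.
Via Cobalt → Oakfield: 89% × 30% × 6% = 1.602%.
Total: 2.4% + 1.602% = 4.002%.
Rounded: 4.00%.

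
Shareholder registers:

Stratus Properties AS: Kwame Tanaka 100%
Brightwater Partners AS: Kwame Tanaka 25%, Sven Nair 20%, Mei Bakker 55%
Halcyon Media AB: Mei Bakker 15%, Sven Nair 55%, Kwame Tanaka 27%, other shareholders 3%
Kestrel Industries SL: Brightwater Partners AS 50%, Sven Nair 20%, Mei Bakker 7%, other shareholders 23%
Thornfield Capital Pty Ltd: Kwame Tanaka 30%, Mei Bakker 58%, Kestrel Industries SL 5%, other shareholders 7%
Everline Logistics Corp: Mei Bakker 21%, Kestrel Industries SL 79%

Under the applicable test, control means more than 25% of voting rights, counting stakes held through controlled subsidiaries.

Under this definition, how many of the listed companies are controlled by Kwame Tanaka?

Kwame holds 100% of Stratus, so Kwame controls Stratus.
Kwame holds 27% of Halcyon, so Kwame controls Halcyon.
Kwame holds 30% of Thornfield, so Kwame controls Thornfield.
No other company's threshold is met.
Kwame controls 3 companies.

3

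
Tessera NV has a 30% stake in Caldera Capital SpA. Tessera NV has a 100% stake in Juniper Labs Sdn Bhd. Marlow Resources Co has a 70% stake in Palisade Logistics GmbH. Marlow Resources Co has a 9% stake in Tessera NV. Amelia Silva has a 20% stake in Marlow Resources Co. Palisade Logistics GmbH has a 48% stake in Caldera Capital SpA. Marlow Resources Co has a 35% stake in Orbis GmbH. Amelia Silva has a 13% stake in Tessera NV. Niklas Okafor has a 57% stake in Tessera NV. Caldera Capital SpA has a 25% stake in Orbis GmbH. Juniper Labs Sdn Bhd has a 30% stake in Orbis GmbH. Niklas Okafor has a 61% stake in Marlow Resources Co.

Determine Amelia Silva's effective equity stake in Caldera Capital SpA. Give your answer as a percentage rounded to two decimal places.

Amelia reaches Caldera along 3 paths.
Via Marlow → Palisade: 20% × 70% × 48% = 6.72%.
Via Tessera: 13% × 30% = 3.9%.
Via Marlow → Tessera: 20% × 9% × 30% = 0.54%.
Total: 6.72% + 3.9% + 0.54% = 11.16%.

11.16%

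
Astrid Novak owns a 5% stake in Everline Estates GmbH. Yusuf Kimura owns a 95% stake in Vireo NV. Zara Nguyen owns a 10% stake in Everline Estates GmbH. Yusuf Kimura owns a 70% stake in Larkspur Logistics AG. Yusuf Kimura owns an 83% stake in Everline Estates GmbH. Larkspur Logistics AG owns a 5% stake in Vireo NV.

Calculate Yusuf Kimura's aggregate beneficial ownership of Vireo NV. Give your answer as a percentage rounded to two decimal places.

98.50%

Yusuf reaches Vireo along 2 paths.
Direct stake: 95% = 95%.
Via Larkspur: 70% × 5% = 3.5%.
Total: 95% + 3.5% = 98.5%.
Rounded: 98.50%.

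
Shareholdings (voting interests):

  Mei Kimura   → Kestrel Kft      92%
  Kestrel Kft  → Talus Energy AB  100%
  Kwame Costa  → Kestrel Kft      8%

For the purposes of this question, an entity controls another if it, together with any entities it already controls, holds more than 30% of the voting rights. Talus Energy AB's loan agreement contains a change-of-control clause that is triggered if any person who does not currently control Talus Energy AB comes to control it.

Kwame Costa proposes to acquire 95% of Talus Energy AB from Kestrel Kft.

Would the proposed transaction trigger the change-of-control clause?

The purchase adds only to Kwame's holdings (Kestrel's stake shrinks), so Kwame is the only person who could newly come to control Talus.
Kwame's largest direct stake is 8% in Kestrel, which does not meet the threshold, so Kwame controls no company.
Neither Kwame nor any entity Kwame controls holds any voting interest in Talus.
So before the transaction, Kwame does not control Talus.
After the purchase, Kwame holds 95% of Talus directly, and Kestrel's stake falls to 5%.
Kwame holds 95% of Talus, so Kwame controls Talus.
Kwame did not control Talus before and does after, so the clause is triggered.

Yes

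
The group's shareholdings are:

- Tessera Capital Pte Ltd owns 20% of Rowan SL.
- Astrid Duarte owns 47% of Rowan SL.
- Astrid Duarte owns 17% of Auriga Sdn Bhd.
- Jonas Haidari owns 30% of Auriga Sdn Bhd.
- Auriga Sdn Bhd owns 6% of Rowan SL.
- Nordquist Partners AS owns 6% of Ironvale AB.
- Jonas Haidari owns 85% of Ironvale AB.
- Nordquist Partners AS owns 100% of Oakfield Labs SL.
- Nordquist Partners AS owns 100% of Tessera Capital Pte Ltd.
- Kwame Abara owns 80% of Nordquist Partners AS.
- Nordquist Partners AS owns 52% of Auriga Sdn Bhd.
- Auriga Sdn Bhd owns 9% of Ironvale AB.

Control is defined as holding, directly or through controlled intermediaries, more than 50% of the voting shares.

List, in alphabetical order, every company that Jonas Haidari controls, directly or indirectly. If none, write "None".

Jonas holds 85% of Ironvale, so Jonas controls Ironvale.
No other company's threshold is met.

Ironvale AB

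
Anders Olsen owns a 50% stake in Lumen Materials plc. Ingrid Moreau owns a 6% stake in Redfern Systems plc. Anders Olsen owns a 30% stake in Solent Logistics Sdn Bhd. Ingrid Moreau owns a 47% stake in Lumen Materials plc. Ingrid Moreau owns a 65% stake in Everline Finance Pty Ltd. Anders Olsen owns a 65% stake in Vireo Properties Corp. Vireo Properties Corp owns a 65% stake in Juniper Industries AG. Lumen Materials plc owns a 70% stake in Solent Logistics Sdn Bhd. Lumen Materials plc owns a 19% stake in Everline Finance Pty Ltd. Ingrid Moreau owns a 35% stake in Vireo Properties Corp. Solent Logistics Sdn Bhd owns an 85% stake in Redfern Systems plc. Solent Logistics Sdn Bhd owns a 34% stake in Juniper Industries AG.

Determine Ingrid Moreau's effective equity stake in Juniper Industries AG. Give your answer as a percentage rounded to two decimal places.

33.94%

Ingrid reaches Juniper along 2 paths.
Via Lumen → Solent: 47% × 70% × 34% = 11.186%.
Via Vireo: 35% × 65% = 22.75%.
Total: 11.186% + 22.75% = 33.936%.
Rounded: 33.94%.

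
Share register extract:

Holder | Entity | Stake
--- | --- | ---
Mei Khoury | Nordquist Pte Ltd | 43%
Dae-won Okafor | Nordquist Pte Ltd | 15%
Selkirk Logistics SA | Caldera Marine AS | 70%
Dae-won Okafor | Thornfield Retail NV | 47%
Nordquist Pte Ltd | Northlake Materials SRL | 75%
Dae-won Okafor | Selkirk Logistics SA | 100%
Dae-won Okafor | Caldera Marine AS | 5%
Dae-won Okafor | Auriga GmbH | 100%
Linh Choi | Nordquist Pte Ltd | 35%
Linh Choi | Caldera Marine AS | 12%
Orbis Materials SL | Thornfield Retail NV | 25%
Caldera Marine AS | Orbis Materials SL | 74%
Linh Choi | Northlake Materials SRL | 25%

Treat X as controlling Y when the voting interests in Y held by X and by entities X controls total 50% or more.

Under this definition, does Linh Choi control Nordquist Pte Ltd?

No

Linh's largest direct stake is 35% in Nordquist, which does not meet the threshold, so Linh controls no company.
In Nordquist, Linh's side holds only 35%, not ≥ 50%.
So Linh does not control Nordquist.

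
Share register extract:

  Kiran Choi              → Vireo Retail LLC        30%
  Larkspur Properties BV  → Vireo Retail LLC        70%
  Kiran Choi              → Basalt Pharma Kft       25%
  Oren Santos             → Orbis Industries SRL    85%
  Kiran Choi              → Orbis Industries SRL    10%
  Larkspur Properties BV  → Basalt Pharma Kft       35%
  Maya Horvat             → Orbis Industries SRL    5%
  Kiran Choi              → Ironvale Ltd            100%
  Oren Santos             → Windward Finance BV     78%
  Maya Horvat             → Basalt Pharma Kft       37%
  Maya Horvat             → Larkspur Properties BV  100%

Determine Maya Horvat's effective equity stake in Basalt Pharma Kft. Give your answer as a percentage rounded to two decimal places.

72.00%

Maya reaches Basalt along 2 paths.
Via Larkspur: 100% × 35% = 35%.
Direct stake: 37% = 37%.
Total: 35% + 37% = 72%.
Rounded: 72.00%.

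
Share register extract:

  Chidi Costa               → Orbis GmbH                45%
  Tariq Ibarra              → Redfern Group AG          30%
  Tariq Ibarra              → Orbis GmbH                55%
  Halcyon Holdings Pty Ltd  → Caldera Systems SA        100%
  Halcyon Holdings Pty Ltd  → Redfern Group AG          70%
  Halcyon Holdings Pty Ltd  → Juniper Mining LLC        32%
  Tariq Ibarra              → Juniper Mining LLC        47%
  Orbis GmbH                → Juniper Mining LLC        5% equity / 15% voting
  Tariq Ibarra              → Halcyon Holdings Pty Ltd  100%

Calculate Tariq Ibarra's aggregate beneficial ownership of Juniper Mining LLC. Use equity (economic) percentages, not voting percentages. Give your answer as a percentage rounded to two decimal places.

81.75%

Tariq reaches Juniper along 3 paths.
Direct stake: 47% = 47%.
Via Halcyon: 100% × 32% = 32%.
Via Orbis: 55% × 5% = 2.75%.
Total: 47% + 32% + 2.75% = 81.75%.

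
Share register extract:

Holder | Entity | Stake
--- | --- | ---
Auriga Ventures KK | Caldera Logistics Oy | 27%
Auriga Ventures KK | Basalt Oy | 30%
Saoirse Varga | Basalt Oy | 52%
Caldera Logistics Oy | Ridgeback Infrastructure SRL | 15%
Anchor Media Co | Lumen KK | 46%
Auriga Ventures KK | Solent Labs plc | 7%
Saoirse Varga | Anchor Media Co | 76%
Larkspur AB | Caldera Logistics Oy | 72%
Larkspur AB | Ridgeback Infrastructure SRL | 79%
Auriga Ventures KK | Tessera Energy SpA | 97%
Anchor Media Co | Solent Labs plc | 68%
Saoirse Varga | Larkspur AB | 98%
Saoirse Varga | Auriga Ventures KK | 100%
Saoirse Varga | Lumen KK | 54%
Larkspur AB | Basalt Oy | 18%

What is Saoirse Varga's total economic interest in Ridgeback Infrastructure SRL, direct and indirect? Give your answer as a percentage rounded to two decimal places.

Saoirse reaches Ridgeback along 3 paths.
Via Larkspur → Caldera: 98% × 72% × 15% = 10.584%.
Via Auriga → Caldera: 100% × 27% × 15% = 4.05%.
Via Larkspur: 98% × 79% = 77.42%.
Total: 10.584% + 4.05% + 77.42% = 92.054%.
Rounded: 92.05%.

92.05%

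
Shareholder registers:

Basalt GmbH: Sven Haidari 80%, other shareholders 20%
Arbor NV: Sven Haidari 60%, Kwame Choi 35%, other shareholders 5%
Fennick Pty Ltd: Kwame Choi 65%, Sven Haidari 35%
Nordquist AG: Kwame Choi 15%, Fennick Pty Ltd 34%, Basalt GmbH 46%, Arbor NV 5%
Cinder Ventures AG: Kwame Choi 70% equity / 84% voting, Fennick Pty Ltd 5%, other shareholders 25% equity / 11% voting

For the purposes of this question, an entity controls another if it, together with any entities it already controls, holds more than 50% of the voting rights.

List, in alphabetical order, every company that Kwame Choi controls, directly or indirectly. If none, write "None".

Cinder Ventures AG, Fennick Pty Ltd

Kwame holds 65% of Fennick, so Kwame controls Fennick.
Kwame and Fennick together hold 84% + 5% = 89% of Cinder, so Kwame controls Cinder.
No other company's threshold is met.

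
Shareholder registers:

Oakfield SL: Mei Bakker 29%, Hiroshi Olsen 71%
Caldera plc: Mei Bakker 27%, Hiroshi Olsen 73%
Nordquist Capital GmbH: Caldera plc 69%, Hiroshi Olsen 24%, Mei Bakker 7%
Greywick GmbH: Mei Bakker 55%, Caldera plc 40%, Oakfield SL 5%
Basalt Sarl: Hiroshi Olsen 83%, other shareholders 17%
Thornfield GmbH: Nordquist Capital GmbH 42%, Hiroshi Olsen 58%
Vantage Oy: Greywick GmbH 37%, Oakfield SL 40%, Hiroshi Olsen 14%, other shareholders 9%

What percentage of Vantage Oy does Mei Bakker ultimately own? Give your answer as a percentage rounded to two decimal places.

36.48%

Mei reaches Vantage along 4 paths.
Via Greywick: 55% × 37% = 20.35%.
Via Caldera → Greywick: 27% × 40% × 37% = 3.996%.
Via Oakfield → Greywick: 29% × 5% × 37% = 0.5365%.
Via Oakfield: 29% × 40% = 11.6%.
Total: 20.35% + 3.996% + 0.5365% + 11.6% = 36.4825%.
Rounded: 36.48%.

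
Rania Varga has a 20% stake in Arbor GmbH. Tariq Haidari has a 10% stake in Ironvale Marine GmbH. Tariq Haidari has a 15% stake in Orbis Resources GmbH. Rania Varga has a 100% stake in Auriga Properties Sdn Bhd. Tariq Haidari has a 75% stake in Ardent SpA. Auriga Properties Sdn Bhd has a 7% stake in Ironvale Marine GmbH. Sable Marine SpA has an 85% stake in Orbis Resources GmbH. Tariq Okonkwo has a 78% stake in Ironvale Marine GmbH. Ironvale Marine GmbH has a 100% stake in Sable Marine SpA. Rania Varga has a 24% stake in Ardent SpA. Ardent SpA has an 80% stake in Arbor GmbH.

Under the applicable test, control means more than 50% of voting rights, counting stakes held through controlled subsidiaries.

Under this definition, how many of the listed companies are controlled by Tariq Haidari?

Tariq Haidari holds 75% of Ardent, so Tariq Haidari controls Ardent.
Ardent holds 80% of Arbor, so Tariq Haidari controls Arbor.
No other company's threshold is met.
Tariq Haidari controls 2 companies.

2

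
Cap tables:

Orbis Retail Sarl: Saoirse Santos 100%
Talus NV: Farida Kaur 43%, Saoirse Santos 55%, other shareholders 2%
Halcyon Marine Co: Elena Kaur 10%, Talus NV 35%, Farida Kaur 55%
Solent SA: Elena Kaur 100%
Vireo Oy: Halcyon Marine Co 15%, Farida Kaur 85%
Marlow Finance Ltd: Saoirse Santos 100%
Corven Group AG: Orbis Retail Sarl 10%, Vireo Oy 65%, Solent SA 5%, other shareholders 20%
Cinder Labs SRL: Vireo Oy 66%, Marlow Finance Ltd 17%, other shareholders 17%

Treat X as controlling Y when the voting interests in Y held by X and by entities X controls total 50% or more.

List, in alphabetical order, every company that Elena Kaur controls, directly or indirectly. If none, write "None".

Solent SA

Elena holds 100% of Solent, so Elena controls Solent.
No other company's threshold is met.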